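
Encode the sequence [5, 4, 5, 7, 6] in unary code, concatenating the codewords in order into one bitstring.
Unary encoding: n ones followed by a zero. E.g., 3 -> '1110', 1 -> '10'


Encode each number as n ones followed by a terminating 0:
  5 -> 111110 (6 bits)
  4 -> 11110 (5 bits)
  5 -> 111110 (6 bits)
  7 -> 11111110 (8 bits)
  6 -> 1111110 (7 bits)
Total length = 6 + 5 + 6 + 8 + 7 = 32 bits.

Unary([5, 4, 5, 7, 6]) = 11111011110111110111111101111110 (32 bits)


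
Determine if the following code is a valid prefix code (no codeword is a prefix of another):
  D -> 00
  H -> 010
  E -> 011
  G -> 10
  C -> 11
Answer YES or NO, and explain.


Checking each pair (does one codeword prefix another?):
  D='00' vs H='010': no prefix
  D='00' vs E='011': no prefix
  D='00' vs G='10': no prefix
  D='00' vs C='11': no prefix
  H='010' vs D='00': no prefix
  H='010' vs E='011': no prefix
  H='010' vs G='10': no prefix
  H='010' vs C='11': no prefix
  E='011' vs D='00': no prefix
  E='011' vs H='010': no prefix
  E='011' vs G='10': no prefix
  E='011' vs C='11': no prefix
  G='10' vs D='00': no prefix
  G='10' vs H='010': no prefix
  G='10' vs E='011': no prefix
  G='10' vs C='11': no prefix
  C='11' vs D='00': no prefix
  C='11' vs H='010': no prefix
  C='11' vs E='011': no prefix
  C='11' vs G='10': no prefix
No violation found over all pairs.

YES -- this is a valid prefix code. No codeword is a prefix of any other codeword.


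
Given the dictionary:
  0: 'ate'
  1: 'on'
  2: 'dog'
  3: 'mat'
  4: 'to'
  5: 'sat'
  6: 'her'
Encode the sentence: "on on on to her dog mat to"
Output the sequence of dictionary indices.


Look up each word in the dictionary:
  'on' -> 1
  'on' -> 1
  'on' -> 1
  'to' -> 4
  'her' -> 6
  'dog' -> 2
  'mat' -> 3
  'to' -> 4

Encoded: [1, 1, 1, 4, 6, 2, 3, 4]


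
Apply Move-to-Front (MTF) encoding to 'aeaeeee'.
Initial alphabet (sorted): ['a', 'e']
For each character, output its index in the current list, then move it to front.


MTF encoding:
'a': index 0 in ['a', 'e'] -> ['a', 'e']
'e': index 1 in ['a', 'e'] -> ['e', 'a']
'a': index 1 in ['e', 'a'] -> ['a', 'e']
'e': index 1 in ['a', 'e'] -> ['e', 'a']
'e': index 0 in ['e', 'a'] -> ['e', 'a']
'e': index 0 in ['e', 'a'] -> ['e', 'a']
'e': index 0 in ['e', 'a'] -> ['e', 'a']


Output: [0, 1, 1, 1, 0, 0, 0]


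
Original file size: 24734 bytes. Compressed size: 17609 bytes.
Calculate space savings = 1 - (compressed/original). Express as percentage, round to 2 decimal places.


ratio = compressed/original = 17609/24734 = 0.711935
savings = 1 - ratio = 1 - 0.711935 = 0.288065
as a percentage: 0.288065 * 100 = 28.81%

Space savings = 1 - 17609/24734 = 28.81%


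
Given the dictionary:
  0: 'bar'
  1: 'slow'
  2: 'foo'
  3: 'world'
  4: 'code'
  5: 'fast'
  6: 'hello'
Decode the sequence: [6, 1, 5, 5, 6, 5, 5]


Look up each index in the dictionary:
  6 -> 'hello'
  1 -> 'slow'
  5 -> 'fast'
  5 -> 'fast'
  6 -> 'hello'
  5 -> 'fast'
  5 -> 'fast'

Decoded: "hello slow fast fast hello fast fast"


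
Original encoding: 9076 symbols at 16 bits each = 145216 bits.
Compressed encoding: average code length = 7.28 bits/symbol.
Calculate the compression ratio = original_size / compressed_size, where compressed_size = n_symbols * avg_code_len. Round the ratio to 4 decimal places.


original_size = n_symbols * orig_bits = 9076 * 16 = 145216 bits
compressed_size = n_symbols * avg_code_len = 9076 * 7.28 = 66073.28 bits
ratio = original_size / compressed_size = 145216 / 66073.28 = 2.1978

Compression ratio = 2.1978


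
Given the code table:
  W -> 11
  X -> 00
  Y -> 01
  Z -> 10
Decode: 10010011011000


Decoding:
10 -> Z
01 -> Y
00 -> X
11 -> W
01 -> Y
10 -> Z
00 -> X


Result: ZYXWYZX


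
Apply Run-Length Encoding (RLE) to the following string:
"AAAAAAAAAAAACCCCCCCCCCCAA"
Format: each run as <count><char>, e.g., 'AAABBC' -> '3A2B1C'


Scanning runs left to right:
  i=0: run of 'A' x 12 -> '12A'
  i=12: run of 'C' x 11 -> '11C'
  i=23: run of 'A' x 2 -> '2A'

RLE = 12A11C2A


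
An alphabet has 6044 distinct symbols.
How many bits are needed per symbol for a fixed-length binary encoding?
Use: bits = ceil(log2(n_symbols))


log2(6044) = 12.5613
Bracket: 2^12 = 4096 < 6044 <= 2^13 = 8192
So ceil(log2(6044)) = 13

bits = ceil(log2(6044)) = ceil(12.5613) = 13 bits


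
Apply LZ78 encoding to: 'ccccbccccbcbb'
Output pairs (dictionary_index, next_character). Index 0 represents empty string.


LZ78 encoding steps:
Dictionary: {0: ''}
Step 1: w='' (idx 0), next='c' -> output (0, 'c'), add 'c' as idx 1
Step 2: w='c' (idx 1), next='c' -> output (1, 'c'), add 'cc' as idx 2
Step 3: w='c' (idx 1), next='b' -> output (1, 'b'), add 'cb' as idx 3
Step 4: w='cc' (idx 2), next='c' -> output (2, 'c'), add 'ccc' as idx 4
Step 5: w='cb' (idx 3), next='c' -> output (3, 'c'), add 'cbc' as idx 5
Step 6: w='' (idx 0), next='b' -> output (0, 'b'), add 'b' as idx 6
Step 7: w='b' (idx 6), end of input -> output (6, '')


Encoded: [(0, 'c'), (1, 'c'), (1, 'b'), (2, 'c'), (3, 'c'), (0, 'b'), (6, '')]


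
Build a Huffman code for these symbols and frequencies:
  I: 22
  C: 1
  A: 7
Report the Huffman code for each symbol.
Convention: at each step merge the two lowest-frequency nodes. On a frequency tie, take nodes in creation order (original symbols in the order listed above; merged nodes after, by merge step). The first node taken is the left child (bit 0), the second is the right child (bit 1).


Huffman tree construction:
Step 1: Merge C(1) + A(7) = 8
Step 2: Merge (C+A)(8) + I(22) = 30
Read each symbol's code off the tree from the root (left child = 0, right child = 1).

Codes:
  I: 1 (length 1)
  C: 00 (length 2)
  A: 01 (length 2)
Average code length: 38/30 = 1.2667 bits/symbol


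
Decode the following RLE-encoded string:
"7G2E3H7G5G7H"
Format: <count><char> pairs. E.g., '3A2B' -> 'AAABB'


Expanding each <count><char> pair:
  7G -> 'GGGGGGG'
  2E -> 'EE'
  3H -> 'HHH'
  7G -> 'GGGGGGG'
  5G -> 'GGGGG'
  7H -> 'HHHHHHH'

Decoded = GGGGGGGEEHHHGGGGGGGGGGGGHHHHHHH


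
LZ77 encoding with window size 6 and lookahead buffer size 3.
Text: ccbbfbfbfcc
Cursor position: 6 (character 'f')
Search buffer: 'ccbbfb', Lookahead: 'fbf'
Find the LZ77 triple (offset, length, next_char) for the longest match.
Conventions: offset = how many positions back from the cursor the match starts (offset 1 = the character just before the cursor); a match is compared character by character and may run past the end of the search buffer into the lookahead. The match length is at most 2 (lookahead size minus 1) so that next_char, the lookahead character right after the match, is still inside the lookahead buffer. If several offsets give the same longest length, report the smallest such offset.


Try each offset into the search buffer:
  offset=1 (pos 5, char 'b'): match length 0
  offset=2 (pos 4, char 'f'): match length 2
  offset=3 (pos 3, char 'b'): match length 0
  offset=4 (pos 2, char 'b'): match length 0
  offset=5 (pos 1, char 'c'): match length 0
  offset=6 (pos 0, char 'c'): match length 0
Longest match has length 2 at offset 2.
next_char = character at position 6 + 2 = 8 -> 'f'

Best match: offset=2, length=2 (matching 'fb' starting at position 4)
LZ77 triple: (2, 2, 'f')


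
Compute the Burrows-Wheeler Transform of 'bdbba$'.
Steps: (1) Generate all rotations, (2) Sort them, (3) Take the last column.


Rotations (sorted):
  0: $bdbba -> last char: a
  1: a$bdbb -> last char: b
  2: ba$bdb -> last char: b
  3: bba$bd -> last char: d
  4: bdbba$ -> last char: $
  5: dbba$b -> last char: b


BWT = abbd$b


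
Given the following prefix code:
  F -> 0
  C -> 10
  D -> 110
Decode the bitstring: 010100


Decoding step by step:
Bits 0 -> F
Bits 10 -> C
Bits 10 -> C
Bits 0 -> F


Decoded message: FCCF


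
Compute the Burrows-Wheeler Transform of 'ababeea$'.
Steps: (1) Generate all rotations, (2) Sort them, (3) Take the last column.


Rotations (sorted):
  0: $ababeea -> last char: a
  1: a$ababee -> last char: e
  2: ababeea$ -> last char: $
  3: abeea$ab -> last char: b
  4: babeea$a -> last char: a
  5: beea$aba -> last char: a
  6: ea$ababe -> last char: e
  7: eea$abab -> last char: b


BWT = ae$baaeb


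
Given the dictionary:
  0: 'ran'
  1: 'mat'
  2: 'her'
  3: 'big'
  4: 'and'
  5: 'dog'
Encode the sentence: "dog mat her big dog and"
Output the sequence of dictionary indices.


Look up each word in the dictionary:
  'dog' -> 5
  'mat' -> 1
  'her' -> 2
  'big' -> 3
  'dog' -> 5
  'and' -> 4

Encoded: [5, 1, 2, 3, 5, 4]


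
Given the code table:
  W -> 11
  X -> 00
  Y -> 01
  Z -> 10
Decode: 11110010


Decoding:
11 -> W
11 -> W
00 -> X
10 -> Z


Result: WWXZ


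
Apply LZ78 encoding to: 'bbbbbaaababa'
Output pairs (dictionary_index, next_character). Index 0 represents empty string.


LZ78 encoding steps:
Dictionary: {0: ''}
Step 1: w='' (idx 0), next='b' -> output (0, 'b'), add 'b' as idx 1
Step 2: w='b' (idx 1), next='b' -> output (1, 'b'), add 'bb' as idx 2
Step 3: w='bb' (idx 2), next='a' -> output (2, 'a'), add 'bba' as idx 3
Step 4: w='' (idx 0), next='a' -> output (0, 'a'), add 'a' as idx 4
Step 5: w='a' (idx 4), next='b' -> output (4, 'b'), add 'ab' as idx 5
Step 6: w='ab' (idx 5), next='a' -> output (5, 'a'), add 'aba' as idx 6


Encoded: [(0, 'b'), (1, 'b'), (2, 'a'), (0, 'a'), (4, 'b'), (5, 'a')]


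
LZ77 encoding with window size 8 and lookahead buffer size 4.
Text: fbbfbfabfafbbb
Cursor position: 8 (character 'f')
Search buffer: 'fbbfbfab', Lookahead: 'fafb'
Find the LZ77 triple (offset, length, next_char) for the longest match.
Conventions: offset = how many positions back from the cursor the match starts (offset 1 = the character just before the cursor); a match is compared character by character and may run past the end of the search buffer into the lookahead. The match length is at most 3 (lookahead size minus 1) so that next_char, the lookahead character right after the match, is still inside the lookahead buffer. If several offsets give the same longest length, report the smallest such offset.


Try each offset into the search buffer:
  offset=1 (pos 7, char 'b'): match length 0
  offset=2 (pos 6, char 'a'): match length 0
  offset=3 (pos 5, char 'f'): match length 2
  offset=4 (pos 4, char 'b'): match length 0
  offset=5 (pos 3, char 'f'): match length 1
  offset=6 (pos 2, char 'b'): match length 0
  offset=7 (pos 1, char 'b'): match length 0
  offset=8 (pos 0, char 'f'): match length 1
Longest match has length 2 at offset 3.
next_char = character at position 8 + 2 = 10 -> 'f'

Best match: offset=3, length=2 (matching 'fa' starting at position 5)
LZ77 triple: (3, 2, 'f')


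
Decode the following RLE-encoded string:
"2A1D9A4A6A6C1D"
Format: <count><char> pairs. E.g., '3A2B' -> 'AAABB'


Expanding each <count><char> pair:
  2A -> 'AA'
  1D -> 'D'
  9A -> 'AAAAAAAAA'
  4A -> 'AAAA'
  6A -> 'AAAAAA'
  6C -> 'CCCCCC'
  1D -> 'D'

Decoded = AADAAAAAAAAAAAAAAAAAAACCCCCCD


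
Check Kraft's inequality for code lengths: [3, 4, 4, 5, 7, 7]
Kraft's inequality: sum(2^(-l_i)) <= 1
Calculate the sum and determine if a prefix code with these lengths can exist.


Sum = 2^(-3) + 2^(-4) + 2^(-4) + 2^(-5) + 2^(-7) + 2^(-7)
    = 0.125 + 0.0625 + 0.0625 + 0.03125 + 0.0078125 + 0.0078125
    = 38/128 = 0.296875
Since 0.296875 <= 1, Kraft's inequality IS satisfied.
A prefix code with these lengths CAN exist.

Kraft sum = 0.296875. Satisfied.


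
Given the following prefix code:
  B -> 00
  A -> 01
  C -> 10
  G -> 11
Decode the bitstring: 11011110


Decoding step by step:
Bits 11 -> G
Bits 01 -> A
Bits 11 -> G
Bits 10 -> C


Decoded message: GAGC


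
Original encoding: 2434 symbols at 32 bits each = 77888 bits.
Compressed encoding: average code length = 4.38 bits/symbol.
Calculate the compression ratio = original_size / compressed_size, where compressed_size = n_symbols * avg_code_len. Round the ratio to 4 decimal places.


original_size = n_symbols * orig_bits = 2434 * 32 = 77888 bits
compressed_size = n_symbols * avg_code_len = 2434 * 4.38 = 10660.92 bits
ratio = original_size / compressed_size = 77888 / 10660.92 = 7.3059

Compression ratio = 7.3059


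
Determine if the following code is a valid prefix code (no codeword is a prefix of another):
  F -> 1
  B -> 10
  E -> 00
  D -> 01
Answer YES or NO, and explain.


Checking each pair (does one codeword prefix another?):
  F='1' vs B='10': prefix -- VIOLATION

NO -- this is NOT a valid prefix code. F (1) is a prefix of B (10).


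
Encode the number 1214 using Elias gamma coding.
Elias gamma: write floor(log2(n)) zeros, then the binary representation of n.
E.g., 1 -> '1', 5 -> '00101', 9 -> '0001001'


num_bits = floor(log2(1214)) + 1 = 11
leading_zeros = num_bits - 1 = 10
binary(1214) = 10010111110

Elias gamma(1214) = '0000000000' + '10010111110' = 000000000010010111110 (21 bits)


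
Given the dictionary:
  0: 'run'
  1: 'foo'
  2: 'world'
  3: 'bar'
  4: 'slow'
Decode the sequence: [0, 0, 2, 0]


Look up each index in the dictionary:
  0 -> 'run'
  0 -> 'run'
  2 -> 'world'
  0 -> 'run'

Decoded: "run run world run"


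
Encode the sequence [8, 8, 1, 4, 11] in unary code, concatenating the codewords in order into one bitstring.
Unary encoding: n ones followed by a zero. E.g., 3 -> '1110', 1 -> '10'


Encode each number as n ones followed by a terminating 0:
  8 -> 111111110 (9 bits)
  8 -> 111111110 (9 bits)
  1 -> 10 (2 bits)
  4 -> 11110 (5 bits)
  11 -> 111111111110 (12 bits)
Total length = 9 + 9 + 2 + 5 + 12 = 37 bits.

Unary([8, 8, 1, 4, 11]) = 1111111101111111101011110111111111110 (37 bits)


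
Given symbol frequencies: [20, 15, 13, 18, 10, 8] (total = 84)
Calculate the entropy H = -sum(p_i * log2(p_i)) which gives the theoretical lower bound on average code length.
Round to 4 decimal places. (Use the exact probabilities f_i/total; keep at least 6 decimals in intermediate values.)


Per-symbol terms -p_i * log2(p_i) with p_i = f_i/84:
  p = 20/84 = 0.238095: log2(p) = -2.070389, -p*log2(p) = 0.492950
  p = 15/84 = 0.178571: log2(p) = -2.485427, -p*log2(p) = 0.443826
  p = 13/84 = 0.154762: log2(p) = -2.691878, -p*log2(p) = 0.416600
  p = 18/84 = 0.214286: log2(p) = -2.222392, -p*log2(p) = 0.476227
  p = 10/84 = 0.119048: log2(p) = -3.070389, -p*log2(p) = 0.365523
  p = 8/84 = 0.095238: log2(p) = -3.392317, -p*log2(p) = 0.323078
H = 0.492950 + 0.443826 + 0.416600 + 0.476227 + 0.365523 + 0.323078 = 2.518204

H = 2.5182 bits/symbol


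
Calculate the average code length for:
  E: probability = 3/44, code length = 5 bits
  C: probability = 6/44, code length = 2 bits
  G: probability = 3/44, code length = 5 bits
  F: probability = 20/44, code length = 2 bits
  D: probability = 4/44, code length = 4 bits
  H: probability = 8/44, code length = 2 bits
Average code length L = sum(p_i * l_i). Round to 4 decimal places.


Weighted contributions p_i * l_i:
  E: (3/44) * 5 = 15/44
  C: (6/44) * 2 = 12/44
  G: (3/44) * 5 = 15/44
  F: (20/44) * 2 = 40/44
  D: (4/44) * 4 = 16/44
  H: (8/44) * 2 = 16/44
Sum = (15 + 12 + 15 + 40 + 16 + 16)/44 = 114/44

L = 114/44 = 2.5909 bits/symbol


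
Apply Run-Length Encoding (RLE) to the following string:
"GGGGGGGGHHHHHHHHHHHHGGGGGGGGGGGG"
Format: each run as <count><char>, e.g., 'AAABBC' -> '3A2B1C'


Scanning runs left to right:
  i=0: run of 'G' x 8 -> '8G'
  i=8: run of 'H' x 12 -> '12H'
  i=20: run of 'G' x 12 -> '12G'

RLE = 8G12H12G


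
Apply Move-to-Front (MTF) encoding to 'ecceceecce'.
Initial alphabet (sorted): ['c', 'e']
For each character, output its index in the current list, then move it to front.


MTF encoding:
'e': index 1 in ['c', 'e'] -> ['e', 'c']
'c': index 1 in ['e', 'c'] -> ['c', 'e']
'c': index 0 in ['c', 'e'] -> ['c', 'e']
'e': index 1 in ['c', 'e'] -> ['e', 'c']
'c': index 1 in ['e', 'c'] -> ['c', 'e']
'e': index 1 in ['c', 'e'] -> ['e', 'c']
'e': index 0 in ['e', 'c'] -> ['e', 'c']
'c': index 1 in ['e', 'c'] -> ['c', 'e']
'c': index 0 in ['c', 'e'] -> ['c', 'e']
'e': index 1 in ['c', 'e'] -> ['e', 'c']


Output: [1, 1, 0, 1, 1, 1, 0, 1, 0, 1]


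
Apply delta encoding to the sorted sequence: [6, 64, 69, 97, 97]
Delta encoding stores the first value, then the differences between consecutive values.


First value: 6
Deltas:
  64 - 6 = 58
  69 - 64 = 5
  97 - 69 = 28
  97 - 97 = 0


Delta encoded: [6, 58, 5, 28, 0]


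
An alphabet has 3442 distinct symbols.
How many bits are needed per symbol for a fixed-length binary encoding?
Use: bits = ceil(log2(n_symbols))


log2(3442) = 11.749
Bracket: 2^11 = 2048 < 3442 <= 2^12 = 4096
So ceil(log2(3442)) = 12

bits = ceil(log2(3442)) = ceil(11.749) = 12 bits


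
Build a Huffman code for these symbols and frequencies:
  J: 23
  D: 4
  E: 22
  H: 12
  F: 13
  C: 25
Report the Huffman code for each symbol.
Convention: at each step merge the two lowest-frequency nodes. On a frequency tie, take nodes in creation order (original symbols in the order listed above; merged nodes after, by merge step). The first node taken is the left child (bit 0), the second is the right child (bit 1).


Huffman tree construction:
Step 1: Merge D(4) + H(12) = 16
Step 2: Merge F(13) + (D+H)(16) = 29
Step 3: Merge E(22) + J(23) = 45
Step 4: Merge C(25) + (F+(D+H))(29) = 54
Step 5: Merge (E+J)(45) + (C+(F+(D+H)))(54) = 99
Read each symbol's code off the tree from the root (left child = 0, right child = 1).

Codes:
  J: 01 (length 2)
  D: 1110 (length 4)
  E: 00 (length 2)
  H: 1111 (length 4)
  F: 110 (length 3)
  C: 10 (length 2)
Average code length: 243/99 = 2.4545 bits/symbol


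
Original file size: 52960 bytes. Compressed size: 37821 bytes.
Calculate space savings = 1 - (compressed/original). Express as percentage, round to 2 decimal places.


ratio = compressed/original = 37821/52960 = 0.714143
savings = 1 - ratio = 1 - 0.714143 = 0.285857
as a percentage: 0.285857 * 100 = 28.59%

Space savings = 1 - 37821/52960 = 28.59%


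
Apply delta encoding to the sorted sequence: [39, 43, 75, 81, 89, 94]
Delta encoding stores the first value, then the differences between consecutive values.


First value: 39
Deltas:
  43 - 39 = 4
  75 - 43 = 32
  81 - 75 = 6
  89 - 81 = 8
  94 - 89 = 5


Delta encoded: [39, 4, 32, 6, 8, 5]


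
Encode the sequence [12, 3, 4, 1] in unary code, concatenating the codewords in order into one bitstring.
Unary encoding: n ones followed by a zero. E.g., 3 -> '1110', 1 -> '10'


Encode each number as n ones followed by a terminating 0:
  12 -> 1111111111110 (13 bits)
  3 -> 1110 (4 bits)
  4 -> 11110 (5 bits)
  1 -> 10 (2 bits)
Total length = 13 + 4 + 5 + 2 = 24 bits.

Unary([12, 3, 4, 1]) = 111111111111011101111010 (24 bits)


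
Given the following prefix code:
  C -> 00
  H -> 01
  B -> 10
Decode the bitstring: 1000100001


Decoding step by step:
Bits 10 -> B
Bits 00 -> C
Bits 10 -> B
Bits 00 -> C
Bits 01 -> H


Decoded message: BCBCH


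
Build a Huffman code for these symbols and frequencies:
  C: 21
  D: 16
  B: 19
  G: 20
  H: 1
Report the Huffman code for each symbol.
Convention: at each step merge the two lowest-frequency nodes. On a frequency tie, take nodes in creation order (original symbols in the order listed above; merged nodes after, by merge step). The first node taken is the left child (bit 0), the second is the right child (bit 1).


Huffman tree construction:
Step 1: Merge H(1) + D(16) = 17
Step 2: Merge (H+D)(17) + B(19) = 36
Step 3: Merge G(20) + C(21) = 41
Step 4: Merge ((H+D)+B)(36) + (G+C)(41) = 77
Read each symbol's code off the tree from the root (left child = 0, right child = 1).

Codes:
  C: 11 (length 2)
  D: 001 (length 3)
  B: 01 (length 2)
  G: 10 (length 2)
  H: 000 (length 3)
Average code length: 171/77 = 2.2208 bits/symbol


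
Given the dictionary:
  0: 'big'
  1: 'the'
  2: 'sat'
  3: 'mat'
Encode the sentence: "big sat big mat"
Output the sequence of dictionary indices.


Look up each word in the dictionary:
  'big' -> 0
  'sat' -> 2
  'big' -> 0
  'mat' -> 3

Encoded: [0, 2, 0, 3]


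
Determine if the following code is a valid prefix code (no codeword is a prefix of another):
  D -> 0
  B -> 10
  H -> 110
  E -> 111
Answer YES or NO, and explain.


Checking each pair (does one codeword prefix another?):
  D='0' vs B='10': no prefix
  D='0' vs H='110': no prefix
  D='0' vs E='111': no prefix
  B='10' vs D='0': no prefix
  B='10' vs H='110': no prefix
  B='10' vs E='111': no prefix
  H='110' vs D='0': no prefix
  H='110' vs B='10': no prefix
  H='110' vs E='111': no prefix
  E='111' vs D='0': no prefix
  E='111' vs B='10': no prefix
  E='111' vs H='110': no prefix
No violation found over all pairs.

YES -- this is a valid prefix code. No codeword is a prefix of any other codeword.


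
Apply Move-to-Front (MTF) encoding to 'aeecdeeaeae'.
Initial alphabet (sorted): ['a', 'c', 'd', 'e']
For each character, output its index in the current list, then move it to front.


MTF encoding:
'a': index 0 in ['a', 'c', 'd', 'e'] -> ['a', 'c', 'd', 'e']
'e': index 3 in ['a', 'c', 'd', 'e'] -> ['e', 'a', 'c', 'd']
'e': index 0 in ['e', 'a', 'c', 'd'] -> ['e', 'a', 'c', 'd']
'c': index 2 in ['e', 'a', 'c', 'd'] -> ['c', 'e', 'a', 'd']
'd': index 3 in ['c', 'e', 'a', 'd'] -> ['d', 'c', 'e', 'a']
'e': index 2 in ['d', 'c', 'e', 'a'] -> ['e', 'd', 'c', 'a']
'e': index 0 in ['e', 'd', 'c', 'a'] -> ['e', 'd', 'c', 'a']
'a': index 3 in ['e', 'd', 'c', 'a'] -> ['a', 'e', 'd', 'c']
'e': index 1 in ['a', 'e', 'd', 'c'] -> ['e', 'a', 'd', 'c']
'a': index 1 in ['e', 'a', 'd', 'c'] -> ['a', 'e', 'd', 'c']
'e': index 1 in ['a', 'e', 'd', 'c'] -> ['e', 'a', 'd', 'c']


Output: [0, 3, 0, 2, 3, 2, 0, 3, 1, 1, 1]


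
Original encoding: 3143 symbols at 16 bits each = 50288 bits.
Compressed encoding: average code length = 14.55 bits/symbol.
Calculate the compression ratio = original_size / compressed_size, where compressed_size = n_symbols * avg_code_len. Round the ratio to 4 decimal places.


original_size = n_symbols * orig_bits = 3143 * 16 = 50288 bits
compressed_size = n_symbols * avg_code_len = 3143 * 14.55 = 45730.65 bits
ratio = original_size / compressed_size = 50288 / 45730.65 = 1.0997

Compression ratio = 1.0997


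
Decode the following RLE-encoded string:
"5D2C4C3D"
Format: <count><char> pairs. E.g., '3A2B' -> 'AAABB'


Expanding each <count><char> pair:
  5D -> 'DDDDD'
  2C -> 'CC'
  4C -> 'CCCC'
  3D -> 'DDD'

Decoded = DDDDDCCCCCCDDD


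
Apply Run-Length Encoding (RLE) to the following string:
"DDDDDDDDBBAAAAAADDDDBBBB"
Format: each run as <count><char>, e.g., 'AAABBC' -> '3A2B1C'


Scanning runs left to right:
  i=0: run of 'D' x 8 -> '8D'
  i=8: run of 'B' x 2 -> '2B'
  i=10: run of 'A' x 6 -> '6A'
  i=16: run of 'D' x 4 -> '4D'
  i=20: run of 'B' x 4 -> '4B'

RLE = 8D2B6A4D4B


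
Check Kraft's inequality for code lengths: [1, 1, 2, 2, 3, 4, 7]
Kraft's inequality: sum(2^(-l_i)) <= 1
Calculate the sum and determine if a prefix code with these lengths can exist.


Sum = 2^(-1) + 2^(-1) + 2^(-2) + 2^(-2) + 2^(-3) + 2^(-4) + 2^(-7)
    = 0.5 + 0.5 + 0.25 + 0.25 + 0.125 + 0.0625 + 0.0078125
    = 217/128 = 1.6953125
Since 1.6953125 > 1, Kraft's inequality is NOT satisfied.
A prefix code with these lengths CANNOT exist.

Kraft sum = 1.6953125. Not satisfied.


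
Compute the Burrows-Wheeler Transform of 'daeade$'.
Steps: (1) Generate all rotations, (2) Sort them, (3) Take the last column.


Rotations (sorted):
  0: $daeade -> last char: e
  1: ade$dae -> last char: e
  2: aeade$d -> last char: d
  3: daeade$ -> last char: $
  4: de$daea -> last char: a
  5: e$daead -> last char: d
  6: eade$da -> last char: a


BWT = eed$ada


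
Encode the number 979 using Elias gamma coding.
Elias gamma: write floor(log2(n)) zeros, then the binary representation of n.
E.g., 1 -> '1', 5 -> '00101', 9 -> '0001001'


num_bits = floor(log2(979)) + 1 = 10
leading_zeros = num_bits - 1 = 9
binary(979) = 1111010011

Elias gamma(979) = '000000000' + '1111010011' = 0000000001111010011 (19 bits)


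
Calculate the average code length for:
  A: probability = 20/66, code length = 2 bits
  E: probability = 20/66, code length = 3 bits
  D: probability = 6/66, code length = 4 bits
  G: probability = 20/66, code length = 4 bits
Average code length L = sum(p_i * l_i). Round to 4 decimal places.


Weighted contributions p_i * l_i:
  A: (20/66) * 2 = 40/66
  E: (20/66) * 3 = 60/66
  D: (6/66) * 4 = 24/66
  G: (20/66) * 4 = 80/66
Sum = (40 + 60 + 24 + 80)/66 = 204/66

L = 204/66 = 3.0909 bits/symbol


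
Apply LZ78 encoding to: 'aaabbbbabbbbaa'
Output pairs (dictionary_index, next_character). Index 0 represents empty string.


LZ78 encoding steps:
Dictionary: {0: ''}
Step 1: w='' (idx 0), next='a' -> output (0, 'a'), add 'a' as idx 1
Step 2: w='a' (idx 1), next='a' -> output (1, 'a'), add 'aa' as idx 2
Step 3: w='' (idx 0), next='b' -> output (0, 'b'), add 'b' as idx 3
Step 4: w='b' (idx 3), next='b' -> output (3, 'b'), add 'bb' as idx 4
Step 5: w='b' (idx 3), next='a' -> output (3, 'a'), add 'ba' as idx 5
Step 6: w='bb' (idx 4), next='b' -> output (4, 'b'), add 'bbb' as idx 6
Step 7: w='ba' (idx 5), next='a' -> output (5, 'a'), add 'baa' as idx 7


Encoded: [(0, 'a'), (1, 'a'), (0, 'b'), (3, 'b'), (3, 'a'), (4, 'b'), (5, 'a')]


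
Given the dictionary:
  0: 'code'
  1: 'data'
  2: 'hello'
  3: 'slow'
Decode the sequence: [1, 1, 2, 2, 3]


Look up each index in the dictionary:
  1 -> 'data'
  1 -> 'data'
  2 -> 'hello'
  2 -> 'hello'
  3 -> 'slow'

Decoded: "data data hello hello slow"


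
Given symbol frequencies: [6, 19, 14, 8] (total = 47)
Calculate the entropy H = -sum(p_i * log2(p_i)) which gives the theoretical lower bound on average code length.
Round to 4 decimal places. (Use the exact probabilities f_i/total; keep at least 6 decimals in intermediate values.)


Per-symbol terms -p_i * log2(p_i) with p_i = f_i/47:
  p = 6/47 = 0.127660: log2(p) = -2.969626, -p*log2(p) = 0.379101
  p = 19/47 = 0.404255: log2(p) = -1.306661, -p*log2(p) = 0.528225
  p = 14/47 = 0.297872: log2(p) = -1.747234, -p*log2(p) = 0.520453
  p = 8/47 = 0.170213: log2(p) = -2.554589, -p*log2(p) = 0.434824
H = 0.379101 + 0.528225 + 0.520453 + 0.434824 = 1.862603

H = 1.8626 bits/symbol


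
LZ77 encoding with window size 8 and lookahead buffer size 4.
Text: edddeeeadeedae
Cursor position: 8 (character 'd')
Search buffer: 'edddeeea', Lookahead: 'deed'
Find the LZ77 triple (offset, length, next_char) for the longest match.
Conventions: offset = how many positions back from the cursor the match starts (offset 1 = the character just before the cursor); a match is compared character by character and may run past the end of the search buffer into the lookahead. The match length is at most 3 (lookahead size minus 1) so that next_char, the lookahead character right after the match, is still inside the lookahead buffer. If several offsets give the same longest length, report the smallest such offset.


Try each offset into the search buffer:
  offset=1 (pos 7, char 'a'): match length 0
  offset=2 (pos 6, char 'e'): match length 0
  offset=3 (pos 5, char 'e'): match length 0
  offset=4 (pos 4, char 'e'): match length 0
  offset=5 (pos 3, char 'd'): match length 3
  offset=6 (pos 2, char 'd'): match length 1
  offset=7 (pos 1, char 'd'): match length 1
  offset=8 (pos 0, char 'e'): match length 0
Longest match has length 3 at offset 5.
next_char = character at position 8 + 3 = 11 -> 'd'

Best match: offset=5, length=3 (matching 'dee' starting at position 3)
LZ77 triple: (5, 3, 'd')


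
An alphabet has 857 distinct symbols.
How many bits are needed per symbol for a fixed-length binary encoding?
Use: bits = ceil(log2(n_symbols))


log2(857) = 9.7432
Bracket: 2^9 = 512 < 857 <= 2^10 = 1024
So ceil(log2(857)) = 10

bits = ceil(log2(857)) = ceil(9.7432) = 10 bits


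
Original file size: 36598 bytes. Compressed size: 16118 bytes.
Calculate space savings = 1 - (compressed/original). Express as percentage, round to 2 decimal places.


ratio = compressed/original = 16118/36598 = 0.440407
savings = 1 - ratio = 1 - 0.440407 = 0.559593
as a percentage: 0.559593 * 100 = 55.96%

Space savings = 1 - 16118/36598 = 55.96%


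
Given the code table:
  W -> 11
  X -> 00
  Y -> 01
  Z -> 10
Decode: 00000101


Decoding:
00 -> X
00 -> X
01 -> Y
01 -> Y


Result: XXYY


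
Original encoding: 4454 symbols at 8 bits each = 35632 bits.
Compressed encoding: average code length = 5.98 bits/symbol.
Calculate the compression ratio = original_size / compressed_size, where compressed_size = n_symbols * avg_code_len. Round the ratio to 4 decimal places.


original_size = n_symbols * orig_bits = 4454 * 8 = 35632 bits
compressed_size = n_symbols * avg_code_len = 4454 * 5.98 = 26634.92 bits
ratio = original_size / compressed_size = 35632 / 26634.92 = 1.3378

Compression ratio = 1.3378


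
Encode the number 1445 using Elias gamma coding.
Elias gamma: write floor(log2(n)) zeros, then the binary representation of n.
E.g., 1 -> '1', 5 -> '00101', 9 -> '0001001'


num_bits = floor(log2(1445)) + 1 = 11
leading_zeros = num_bits - 1 = 10
binary(1445) = 10110100101

Elias gamma(1445) = '0000000000' + '10110100101' = 000000000010110100101 (21 bits)


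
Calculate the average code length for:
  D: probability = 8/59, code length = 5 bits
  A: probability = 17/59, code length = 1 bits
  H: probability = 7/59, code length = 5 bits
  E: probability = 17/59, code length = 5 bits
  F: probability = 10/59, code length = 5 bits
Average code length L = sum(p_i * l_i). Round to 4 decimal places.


Weighted contributions p_i * l_i:
  D: (8/59) * 5 = 40/59
  A: (17/59) * 1 = 17/59
  H: (7/59) * 5 = 35/59
  E: (17/59) * 5 = 85/59
  F: (10/59) * 5 = 50/59
Sum = (40 + 17 + 35 + 85 + 50)/59 = 227/59

L = 227/59 = 3.8475 bits/symbol


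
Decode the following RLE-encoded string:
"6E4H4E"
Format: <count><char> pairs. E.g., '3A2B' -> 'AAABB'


Expanding each <count><char> pair:
  6E -> 'EEEEEE'
  4H -> 'HHHH'
  4E -> 'EEEE'

Decoded = EEEEEEHHHHEEEE


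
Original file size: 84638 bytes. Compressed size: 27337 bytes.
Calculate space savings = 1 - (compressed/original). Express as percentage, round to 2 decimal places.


ratio = compressed/original = 27337/84638 = 0.322987
savings = 1 - ratio = 1 - 0.322987 = 0.677013
as a percentage: 0.677013 * 100 = 67.7%

Space savings = 1 - 27337/84638 = 67.7%


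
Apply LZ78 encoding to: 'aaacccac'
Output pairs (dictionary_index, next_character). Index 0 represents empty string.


LZ78 encoding steps:
Dictionary: {0: ''}
Step 1: w='' (idx 0), next='a' -> output (0, 'a'), add 'a' as idx 1
Step 2: w='a' (idx 1), next='a' -> output (1, 'a'), add 'aa' as idx 2
Step 3: w='' (idx 0), next='c' -> output (0, 'c'), add 'c' as idx 3
Step 4: w='c' (idx 3), next='c' -> output (3, 'c'), add 'cc' as idx 4
Step 5: w='a' (idx 1), next='c' -> output (1, 'c'), add 'ac' as idx 5


Encoded: [(0, 'a'), (1, 'a'), (0, 'c'), (3, 'c'), (1, 'c')]


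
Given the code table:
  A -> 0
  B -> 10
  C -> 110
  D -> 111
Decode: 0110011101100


Decoding:
0 -> A
110 -> C
0 -> A
111 -> D
0 -> A
110 -> C
0 -> A


Result: ACADACA


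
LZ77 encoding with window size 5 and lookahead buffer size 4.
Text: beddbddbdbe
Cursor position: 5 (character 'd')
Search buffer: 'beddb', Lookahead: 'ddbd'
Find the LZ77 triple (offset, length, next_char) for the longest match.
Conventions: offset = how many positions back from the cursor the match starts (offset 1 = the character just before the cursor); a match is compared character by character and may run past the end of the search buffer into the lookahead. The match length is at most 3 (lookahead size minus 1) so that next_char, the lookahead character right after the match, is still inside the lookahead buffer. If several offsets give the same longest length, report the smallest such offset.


Try each offset into the search buffer:
  offset=1 (pos 4, char 'b'): match length 0
  offset=2 (pos 3, char 'd'): match length 1
  offset=3 (pos 2, char 'd'): match length 3
  offset=4 (pos 1, char 'e'): match length 0
  offset=5 (pos 0, char 'b'): match length 0
Longest match has length 3 at offset 3.
next_char = character at position 5 + 3 = 8 -> 'd'

Best match: offset=3, length=3 (matching 'ddb' starting at position 2)
LZ77 triple: (3, 3, 'd')


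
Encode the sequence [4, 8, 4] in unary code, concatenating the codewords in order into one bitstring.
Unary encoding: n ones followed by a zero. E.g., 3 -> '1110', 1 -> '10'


Encode each number as n ones followed by a terminating 0:
  4 -> 11110 (5 bits)
  8 -> 111111110 (9 bits)
  4 -> 11110 (5 bits)
Total length = 5 + 9 + 5 = 19 bits.

Unary([4, 8, 4]) = 1111011111111011110 (19 bits)


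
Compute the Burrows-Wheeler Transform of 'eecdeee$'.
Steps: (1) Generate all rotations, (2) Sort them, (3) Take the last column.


Rotations (sorted):
  0: $eecdeee -> last char: e
  1: cdeee$ee -> last char: e
  2: deee$eec -> last char: c
  3: e$eecdee -> last char: e
  4: ecdeee$e -> last char: e
  5: ee$eecde -> last char: e
  6: eecdeee$ -> last char: $
  7: eee$eecd -> last char: d


BWT = eeceee$d


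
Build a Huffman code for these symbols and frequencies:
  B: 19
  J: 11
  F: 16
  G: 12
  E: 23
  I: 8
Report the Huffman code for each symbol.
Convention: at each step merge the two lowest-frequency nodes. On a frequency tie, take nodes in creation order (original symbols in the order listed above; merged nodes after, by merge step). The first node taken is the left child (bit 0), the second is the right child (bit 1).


Huffman tree construction:
Step 1: Merge I(8) + J(11) = 19
Step 2: Merge G(12) + F(16) = 28
Step 3: Merge B(19) + (I+J)(19) = 38
Step 4: Merge E(23) + (G+F)(28) = 51
Step 5: Merge (B+(I+J))(38) + (E+(G+F))(51) = 89
Read each symbol's code off the tree from the root (left child = 0, right child = 1).

Codes:
  B: 00 (length 2)
  J: 011 (length 3)
  F: 111 (length 3)
  G: 110 (length 3)
  E: 10 (length 2)
  I: 010 (length 3)
Average code length: 225/89 = 2.5281 bits/symbol


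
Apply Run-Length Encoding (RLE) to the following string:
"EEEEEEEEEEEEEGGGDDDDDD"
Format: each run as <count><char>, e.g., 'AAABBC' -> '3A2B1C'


Scanning runs left to right:
  i=0: run of 'E' x 13 -> '13E'
  i=13: run of 'G' x 3 -> '3G'
  i=16: run of 'D' x 6 -> '6D'

RLE = 13E3G6D


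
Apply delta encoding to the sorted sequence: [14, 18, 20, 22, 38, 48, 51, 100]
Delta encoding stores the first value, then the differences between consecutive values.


First value: 14
Deltas:
  18 - 14 = 4
  20 - 18 = 2
  22 - 20 = 2
  38 - 22 = 16
  48 - 38 = 10
  51 - 48 = 3
  100 - 51 = 49


Delta encoded: [14, 4, 2, 2, 16, 10, 3, 49]


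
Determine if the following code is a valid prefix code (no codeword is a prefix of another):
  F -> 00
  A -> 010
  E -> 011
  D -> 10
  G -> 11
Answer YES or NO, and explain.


Checking each pair (does one codeword prefix another?):
  F='00' vs A='010': no prefix
  F='00' vs E='011': no prefix
  F='00' vs D='10': no prefix
  F='00' vs G='11': no prefix
  A='010' vs F='00': no prefix
  A='010' vs E='011': no prefix
  A='010' vs D='10': no prefix
  A='010' vs G='11': no prefix
  E='011' vs F='00': no prefix
  E='011' vs A='010': no prefix
  E='011' vs D='10': no prefix
  E='011' vs G='11': no prefix
  D='10' vs F='00': no prefix
  D='10' vs A='010': no prefix
  D='10' vs E='011': no prefix
  D='10' vs G='11': no prefix
  G='11' vs F='00': no prefix
  G='11' vs A='010': no prefix
  G='11' vs E='011': no prefix
  G='11' vs D='10': no prefix
No violation found over all pairs.

YES -- this is a valid prefix code. No codeword is a prefix of any other codeword.


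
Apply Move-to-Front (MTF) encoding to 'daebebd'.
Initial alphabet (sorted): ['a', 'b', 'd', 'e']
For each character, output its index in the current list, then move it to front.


MTF encoding:
'd': index 2 in ['a', 'b', 'd', 'e'] -> ['d', 'a', 'b', 'e']
'a': index 1 in ['d', 'a', 'b', 'e'] -> ['a', 'd', 'b', 'e']
'e': index 3 in ['a', 'd', 'b', 'e'] -> ['e', 'a', 'd', 'b']
'b': index 3 in ['e', 'a', 'd', 'b'] -> ['b', 'e', 'a', 'd']
'e': index 1 in ['b', 'e', 'a', 'd'] -> ['e', 'b', 'a', 'd']
'b': index 1 in ['e', 'b', 'a', 'd'] -> ['b', 'e', 'a', 'd']
'd': index 3 in ['b', 'e', 'a', 'd'] -> ['d', 'b', 'e', 'a']


Output: [2, 1, 3, 3, 1, 1, 3]


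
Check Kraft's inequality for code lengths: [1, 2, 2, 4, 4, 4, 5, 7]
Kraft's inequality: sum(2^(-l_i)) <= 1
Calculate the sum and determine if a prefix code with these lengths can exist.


Sum = 2^(-1) + 2^(-2) + 2^(-2) + 2^(-4) + 2^(-4) + 2^(-4) + 2^(-5) + 2^(-7)
    = 0.5 + 0.25 + 0.25 + 0.0625 + 0.0625 + 0.0625 + 0.03125 + 0.0078125
    = 157/128 = 1.2265625
Since 1.2265625 > 1, Kraft's inequality is NOT satisfied.
A prefix code with these lengths CANNOT exist.

Kraft sum = 1.2265625. Not satisfied.


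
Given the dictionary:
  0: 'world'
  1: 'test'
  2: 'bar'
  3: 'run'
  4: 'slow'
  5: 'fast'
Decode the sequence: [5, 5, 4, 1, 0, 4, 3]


Look up each index in the dictionary:
  5 -> 'fast'
  5 -> 'fast'
  4 -> 'slow'
  1 -> 'test'
  0 -> 'world'
  4 -> 'slow'
  3 -> 'run'

Decoded: "fast fast slow test world slow run"


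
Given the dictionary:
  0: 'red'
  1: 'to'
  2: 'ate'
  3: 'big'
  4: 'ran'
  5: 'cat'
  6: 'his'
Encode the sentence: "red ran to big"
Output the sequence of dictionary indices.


Look up each word in the dictionary:
  'red' -> 0
  'ran' -> 4
  'to' -> 1
  'big' -> 3

Encoded: [0, 4, 1, 3]


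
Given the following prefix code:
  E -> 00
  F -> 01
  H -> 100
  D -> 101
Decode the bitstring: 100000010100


Decoding step by step:
Bits 100 -> H
Bits 00 -> E
Bits 00 -> E
Bits 101 -> D
Bits 00 -> E


Decoded message: HEEDE


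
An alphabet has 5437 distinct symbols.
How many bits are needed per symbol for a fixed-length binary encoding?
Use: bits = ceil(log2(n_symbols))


log2(5437) = 12.4086
Bracket: 2^12 = 4096 < 5437 <= 2^13 = 8192
So ceil(log2(5437)) = 13

bits = ceil(log2(5437)) = ceil(12.4086) = 13 bits


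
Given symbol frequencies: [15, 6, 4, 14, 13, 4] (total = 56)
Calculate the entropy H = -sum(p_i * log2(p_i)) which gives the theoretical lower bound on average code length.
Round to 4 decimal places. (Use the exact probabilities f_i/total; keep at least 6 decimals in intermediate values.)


Per-symbol terms -p_i * log2(p_i) with p_i = f_i/56:
  p = 15/56 = 0.267857: log2(p) = -1.900464, -p*log2(p) = 0.509053
  p = 6/56 = 0.107143: log2(p) = -3.222392, -p*log2(p) = 0.345256
  p = 4/56 = 0.071429: log2(p) = -3.807355, -p*log2(p) = 0.271954
  p = 14/56 = 0.250000: log2(p) = -2.000000, -p*log2(p) = 0.500000
  p = 13/56 = 0.232143: log2(p) = -2.106915, -p*log2(p) = 0.489105
  p = 4/56 = 0.071429: log2(p) = -3.807355, -p*log2(p) = 0.271954
H = 0.509053 + 0.345256 + 0.271954 + 0.500000 + 0.489105 + 0.271954 = 2.387322

H = 2.3873 bits/symbol


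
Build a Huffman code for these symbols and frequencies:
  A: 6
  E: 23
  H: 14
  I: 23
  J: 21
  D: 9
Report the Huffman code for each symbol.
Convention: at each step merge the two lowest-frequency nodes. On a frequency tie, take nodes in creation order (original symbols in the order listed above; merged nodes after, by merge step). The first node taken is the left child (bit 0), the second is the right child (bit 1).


Huffman tree construction:
Step 1: Merge A(6) + D(9) = 15
Step 2: Merge H(14) + (A+D)(15) = 29
Step 3: Merge J(21) + E(23) = 44
Step 4: Merge I(23) + (H+(A+D))(29) = 52
Step 5: Merge (J+E)(44) + (I+(H+(A+D)))(52) = 96
Read each symbol's code off the tree from the root (left child = 0, right child = 1).

Codes:
  A: 1110 (length 4)
  E: 01 (length 2)
  H: 110 (length 3)
  I: 10 (length 2)
  J: 00 (length 2)
  D: 1111 (length 4)
Average code length: 236/96 = 2.4583 bits/symbol


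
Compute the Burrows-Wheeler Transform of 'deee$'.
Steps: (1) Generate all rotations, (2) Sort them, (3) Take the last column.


Rotations (sorted):
  0: $deee -> last char: e
  1: deee$ -> last char: $
  2: e$dee -> last char: e
  3: ee$de -> last char: e
  4: eee$d -> last char: d


BWT = e$eed


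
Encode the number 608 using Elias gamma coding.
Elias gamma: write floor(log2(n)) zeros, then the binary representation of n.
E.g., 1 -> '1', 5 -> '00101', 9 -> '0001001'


num_bits = floor(log2(608)) + 1 = 10
leading_zeros = num_bits - 1 = 9
binary(608) = 1001100000

Elias gamma(608) = '000000000' + '1001100000' = 0000000001001100000 (19 bits)
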